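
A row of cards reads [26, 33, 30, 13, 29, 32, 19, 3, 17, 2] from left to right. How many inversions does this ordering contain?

For each element, count later entries that are smaller:
26: 5
33: 8
30: 6
13: 2
29: 4
32: 4
19: 3
3: 1
17: 1
2: 0
Sum: 5 + 8 + 6 + 2 + 4 + 4 + 3 + 1 + 1 + 0 = 34

34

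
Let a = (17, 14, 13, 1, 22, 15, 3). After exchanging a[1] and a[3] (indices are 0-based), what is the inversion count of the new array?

There are 10 inversions.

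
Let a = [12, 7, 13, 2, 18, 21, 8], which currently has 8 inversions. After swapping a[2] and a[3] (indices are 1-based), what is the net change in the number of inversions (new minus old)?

+1

Positions 2 and 3 hold 7 and 13; after swapping, the array is [12, 13, 7, 2, 18, 21, 8].
Count, for each position, how many later elements it exceeds:
12 → 7, 2, 8 → 3
13 → 7, 2, 8 → 3
7 → 2 → 1
2 → none → 0
18 → 8 → 1
21 → 8 → 1
8 → none → 0
Sum: 3 + 3 + 1 + 0 + 1 + 1 + 0 = 9
Change: 9 − 8 = +1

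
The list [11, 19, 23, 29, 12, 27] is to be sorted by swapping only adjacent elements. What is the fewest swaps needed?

4 adjacent swaps

Each adjacent swap fixes exactly one inversion, so the minimum swap count equals the number of inversions.
Count inversions — for each element, later elements that are smaller:
11: none → 0
19: 12 → 1
23: 12 → 1
29: 12, 27 → 2
12: none → 0
27: none → 0
Total inversions: 0 + 1 + 1 + 2 + 0 + 0 = 4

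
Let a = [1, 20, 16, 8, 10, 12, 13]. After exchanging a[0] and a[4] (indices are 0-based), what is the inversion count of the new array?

Positions 0 and 4 hold 1 and 10; after swapping, the array is [10, 20, 16, 8, 1, 12, 13].
For each element, count later entries that are smaller:
10 → 8, 1 → 2
20 → 16, 8, 1, 12, 13 → 5
16 → 8, 1, 12, 13 → 4
8 → 1 → 1
1 → none → 0
12 → none → 0
13 → none → 0
Sum: 2 + 5 + 4 + 1 + 0 + 0 + 0 = 12

12 inversions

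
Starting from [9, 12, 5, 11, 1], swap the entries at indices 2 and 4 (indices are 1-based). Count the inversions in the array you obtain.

Positions 2 and 4 hold 12 and 11; after swapping, the array is [9, 11, 5, 12, 1].
Element-by-element contributions:
9: 2
11: 2
5: 1
12: 1
1: 0
Sum: 2 + 2 + 1 + 1 + 0 = 6

There are 6 inversions.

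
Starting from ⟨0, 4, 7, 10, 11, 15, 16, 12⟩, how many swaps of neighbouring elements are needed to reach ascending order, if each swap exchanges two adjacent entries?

2

The minimum number of adjacent swaps to sort an array equals its inversion count, since every such swap removes exactly one inversion.
Count inversions — for each element, later elements that are smaller:
0: none → 0
4: none → 0
7: none → 0
10: none → 0
11: none → 0
15: 12 → 1
16: 12 → 1
12: none → 0
Total inversions: 0 + 0 + 0 + 0 + 0 + 1 + 1 + 0 = 2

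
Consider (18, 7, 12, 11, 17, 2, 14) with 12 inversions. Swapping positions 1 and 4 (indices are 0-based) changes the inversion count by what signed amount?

+5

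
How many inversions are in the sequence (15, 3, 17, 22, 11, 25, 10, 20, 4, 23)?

19

Element-by-element contributions:
15: 4
3: 0
17: 3
22: 4
11: 2
25: 4
10: 1
20: 1
4: 0
23: 0
Sum: 4 + 0 + 3 + 4 + 2 + 4 + 1 + 1 + 0 + 0 = 19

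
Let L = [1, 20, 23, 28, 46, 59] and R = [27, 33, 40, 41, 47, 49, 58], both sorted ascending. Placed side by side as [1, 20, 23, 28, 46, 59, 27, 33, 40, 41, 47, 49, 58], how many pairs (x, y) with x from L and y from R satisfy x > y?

Split inversions: 12

For each element r of the right run, count left-run elements greater than r:
r = 27: 28, 46, 59 → 3
r = 33: 46, 59 → 2
r = 40: 46, 59 → 2
r = 41: 46, 59 → 2
r = 47: 59 → 1
r = 49: 59 → 1
r = 58: 59 → 1
Cross-inversions: 3 + 2 + 2 + 2 + 1 + 1 + 1 = 12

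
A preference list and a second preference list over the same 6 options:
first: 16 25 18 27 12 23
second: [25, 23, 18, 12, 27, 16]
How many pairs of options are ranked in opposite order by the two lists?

9

Assign each item its position (1..6) in the first ordering, then rewrite the second ordering as that position sequence:
positions: 16→1, 25→2, 18→3, 27→4, 12→5, 23→6
second ordering as positions: [2, 6, 3, 5, 4, 1]
Discordant pairs = inversions in this position sequence.
2: 1 → 1
6: 3, 5, 4, 1 → 4
3: 1 → 1
5: 4, 1 → 2
4: 1 → 1
1: 0
Total: 1 + 4 + 1 + 2 + 1 + 0 = 9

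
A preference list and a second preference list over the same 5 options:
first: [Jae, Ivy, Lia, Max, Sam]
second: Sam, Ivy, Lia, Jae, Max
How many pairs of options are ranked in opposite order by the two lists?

There are 6 pairs.

Assign each item its position (1..5) in the first ordering, then rewrite the second ordering as that position sequence:
positions: Jae→1, Ivy→2, Lia→3, Max→4, Sam→5
second ordering as positions: [5, 2, 3, 1, 4]
Discordant pairs = inversions in this position sequence.
5: 2, 3, 1, 4 → 4
2: 1 → 1
3: 1 → 1
1: 0
4: 0
Total: 4 + 1 + 1 + 0 + 0 = 6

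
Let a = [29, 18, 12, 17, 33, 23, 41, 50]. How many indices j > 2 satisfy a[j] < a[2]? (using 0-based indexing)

0 such elements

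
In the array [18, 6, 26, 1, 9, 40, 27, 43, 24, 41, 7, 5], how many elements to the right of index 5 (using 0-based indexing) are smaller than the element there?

The element at index 5 is 40.
Elements after it: 27, 43, 24, 41, 7, 5
Those smaller than 40: 27, 24, 7, 5

4 such elements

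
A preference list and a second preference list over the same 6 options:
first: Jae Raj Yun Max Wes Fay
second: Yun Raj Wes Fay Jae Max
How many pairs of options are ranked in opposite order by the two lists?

Assign each item its position (1..6) in the first ordering, then rewrite the second ordering as that position sequence:
positions: Jae→1, Raj→2, Yun→3, Max→4, Wes→5, Fay→6
second ordering as positions: [3, 2, 5, 6, 1, 4]
Discordant pairs = inversions in this position sequence.
3: 2, 1 → 2
2: 1 → 1
5: 1, 4 → 2
6: 1, 4 → 2
1: 0
4: 0
Total: 2 + 1 + 2 + 2 + 0 + 0 = 7

Pairs: 7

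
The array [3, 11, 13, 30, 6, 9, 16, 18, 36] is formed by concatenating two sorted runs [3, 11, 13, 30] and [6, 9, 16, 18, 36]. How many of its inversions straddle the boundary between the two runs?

There are 8 split inversions.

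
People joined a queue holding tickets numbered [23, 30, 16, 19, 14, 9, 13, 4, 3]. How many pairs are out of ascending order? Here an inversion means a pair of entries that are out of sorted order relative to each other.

33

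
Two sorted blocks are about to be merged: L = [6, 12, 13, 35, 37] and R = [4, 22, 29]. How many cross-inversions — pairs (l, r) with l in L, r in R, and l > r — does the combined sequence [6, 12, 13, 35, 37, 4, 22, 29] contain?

9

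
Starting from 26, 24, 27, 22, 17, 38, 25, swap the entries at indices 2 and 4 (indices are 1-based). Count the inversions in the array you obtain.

10 inversions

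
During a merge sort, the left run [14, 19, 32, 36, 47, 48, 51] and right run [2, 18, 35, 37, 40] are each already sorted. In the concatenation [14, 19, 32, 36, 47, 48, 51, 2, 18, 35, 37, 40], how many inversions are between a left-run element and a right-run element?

Count, for every r in R, how many entries of L exceed r:
r = 2: 14, 19, 32, 36, 47, 48, 51 → 7
r = 18: 19, 32, 36, 47, 48, 51 → 6
r = 35: 36, 47, 48, 51 → 4
r = 37: 47, 48, 51 → 3
r = 40: 47, 48, 51 → 3
Cross-inversions: 7 + 6 + 4 + 3 + 3 = 23

Cross-inversions: 23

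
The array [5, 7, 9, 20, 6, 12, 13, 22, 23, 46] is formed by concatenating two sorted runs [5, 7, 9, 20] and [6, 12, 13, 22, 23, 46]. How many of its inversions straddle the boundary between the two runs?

For each element r of the right run, count left-run elements greater than r:
r = 6: 7, 9, 20 → 3
r = 12: 20 → 1
r = 13: 20 → 1
r = 22: none → 0
r = 23: none → 0
r = 46: none → 0
Cross-inversions: 3 + 1 + 1 + 0 + 0 + 0 = 5

5 split inversions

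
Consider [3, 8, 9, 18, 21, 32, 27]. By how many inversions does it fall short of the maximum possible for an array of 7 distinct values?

20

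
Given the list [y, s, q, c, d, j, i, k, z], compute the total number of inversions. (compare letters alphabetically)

19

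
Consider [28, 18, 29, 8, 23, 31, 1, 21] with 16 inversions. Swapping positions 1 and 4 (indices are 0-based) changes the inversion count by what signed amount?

+1

Positions 1 and 4 hold 18 and 23; after swapping, the array is [28, 23, 29, 8, 18, 31, 1, 21].
Element-by-element contributions:
28: 5
23: 4
29: 4
8: 1
18: 1
31: 2
1: 0
21: 0
Sum: 5 + 4 + 4 + 1 + 1 + 2 + 0 + 0 = 17
Change: 17 − 16 = +1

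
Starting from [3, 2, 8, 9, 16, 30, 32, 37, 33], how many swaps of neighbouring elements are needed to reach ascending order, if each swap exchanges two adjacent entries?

There are 2 adjacent swaps.

Minimum adjacent swaps = number of inversions (each swap of adjacent out-of-order elements removes one inversion and no swap can remove more).
Count inversions — for each element, later elements that are smaller:
3: 2 → 1
2: none → 0
8: none → 0
9: none → 0
16: none → 0
30: none → 0
32: none → 0
37: 33 → 1
33: none → 0
Total inversions: 1 + 0 + 0 + 0 + 0 + 0 + 0 + 1 + 0 = 2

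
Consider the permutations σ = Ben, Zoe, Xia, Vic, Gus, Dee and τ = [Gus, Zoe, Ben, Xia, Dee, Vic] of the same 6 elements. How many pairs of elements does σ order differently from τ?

Discordant pairs: 6

Assign each item its position (1..6) in the first ordering, then rewrite the second ordering as that position sequence:
positions: Ben→1, Zoe→2, Xia→3, Vic→4, Gus→5, Dee→6
second ordering as positions: [5, 2, 1, 3, 6, 4]
Discordant pairs = inversions in this position sequence.
5: 2, 1, 3, 4 → 4
2: 1 → 1
1: 0
3: 0
6: 4 → 1
4: 0
Total: 4 + 1 + 0 + 0 + 1 + 0 = 6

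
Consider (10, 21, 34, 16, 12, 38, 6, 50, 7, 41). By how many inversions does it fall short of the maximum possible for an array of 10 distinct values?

26

Maximum inversions for 10 distinct elements is C(10, 2) = 10·9/2 = 45.
Current inversions — for each element, count later smaller elements:
10: 2
21: 4
34: 4
16: 3
12: 2
38: 2
6: 0
50: 2
7: 0
41: 0
Current total: 2 + 4 + 4 + 3 + 2 + 2 + 0 + 2 + 0 + 0 = 19
Shortfall: 45 − 19 = 26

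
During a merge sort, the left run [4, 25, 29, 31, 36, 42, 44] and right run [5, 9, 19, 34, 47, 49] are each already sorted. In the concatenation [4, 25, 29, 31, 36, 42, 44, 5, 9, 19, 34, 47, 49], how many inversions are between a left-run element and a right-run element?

Count, for every r in R, how many entries of L exceed r:
r = 5: 25, 29, 31, 36, 42, 44 → 6
r = 9: 25, 29, 31, 36, 42, 44 → 6
r = 19: 25, 29, 31, 36, 42, 44 → 6
r = 34: 36, 42, 44 → 3
r = 47: none → 0
r = 49: none → 0
Cross-inversions: 6 + 6 + 6 + 3 + 0 + 0 = 21

21 cross-inversions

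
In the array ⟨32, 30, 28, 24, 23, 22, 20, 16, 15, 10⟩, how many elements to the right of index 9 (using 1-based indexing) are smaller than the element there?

1 such element

The element at index 9 is 15.
Elements after it: 10
Those smaller than 15: 10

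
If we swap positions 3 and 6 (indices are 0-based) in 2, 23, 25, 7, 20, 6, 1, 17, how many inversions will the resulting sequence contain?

Positions 3 and 6 hold 7 and 1; after swapping, the array is [2, 23, 25, 1, 20, 6, 7, 17].
For each element, count later entries that are smaller:
2: 1
23: 5
25: 5
1: 0
20: 3
6: 0
7: 0
17: 0
Sum: 1 + 5 + 5 + 0 + 3 + 0 + 0 + 0 = 14

14 inversions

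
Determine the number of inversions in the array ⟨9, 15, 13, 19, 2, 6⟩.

Inversions: 9

Inversion pairs (indices are 1-based):
(1,5): 9 > 2
(1,6): 9 > 6
(2,3): 15 > 13
(2,5): 15 > 2
(2,6): 15 > 6
(3,5): 13 > 2
(3,6): 13 > 6
(4,5): 19 > 2
(4,6): 19 > 6
That's 9 pairs.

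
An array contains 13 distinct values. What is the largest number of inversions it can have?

78 inversions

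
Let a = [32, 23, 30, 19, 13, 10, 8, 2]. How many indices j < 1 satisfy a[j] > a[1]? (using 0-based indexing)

1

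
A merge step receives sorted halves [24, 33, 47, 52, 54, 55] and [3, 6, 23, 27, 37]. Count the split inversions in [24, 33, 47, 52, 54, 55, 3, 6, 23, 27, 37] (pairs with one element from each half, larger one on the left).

27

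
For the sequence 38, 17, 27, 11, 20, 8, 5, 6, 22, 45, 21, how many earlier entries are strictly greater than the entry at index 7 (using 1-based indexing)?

6 such elements

The element at index 7 is 5.
Elements before it: 38, 17, 27, 11, 20, 8
Those larger than 5: 38, 17, 27, 11, 20, 8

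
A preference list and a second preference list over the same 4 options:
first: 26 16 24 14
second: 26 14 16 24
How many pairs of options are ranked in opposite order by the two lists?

2

Assign each item its position (1..4) in the first ordering, then rewrite the second ordering as that position sequence:
positions: 26→1, 16→2, 24→3, 14→4
second ordering as positions: [1, 4, 2, 3]
Discordant pairs = inversions in this position sequence.
1: 0
4: 2, 3 → 2
2: 0
3: 0
Total: 0 + 2 + 0 + 0 = 2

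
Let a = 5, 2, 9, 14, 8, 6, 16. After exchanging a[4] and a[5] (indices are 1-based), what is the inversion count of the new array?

5 inversions

Positions 4 and 5 hold 14 and 8; after swapping, the array is [5, 2, 9, 8, 14, 6, 16].
Element-by-element contributions:
5 → 2 → 1
2 → none → 0
9 → 8, 6 → 2
8 → 6 → 1
14 → 6 → 1
6 → none → 0
16 → none → 0
Sum: 1 + 0 + 2 + 1 + 1 + 0 + 0 = 5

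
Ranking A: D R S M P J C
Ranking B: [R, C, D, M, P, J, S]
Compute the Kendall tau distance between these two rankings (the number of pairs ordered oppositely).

Assign each item its position (1..7) in the first ordering, then rewrite the second ordering as that position sequence:
positions: D→1, R→2, S→3, M→4, P→5, J→6, C→7
second ordering as positions: [2, 7, 1, 4, 5, 6, 3]
Discordant pairs = inversions in this position sequence.
2: 1 → 1
7: 1, 4, 5, 6, 3 → 5
1: 0
4: 3 → 1
5: 3 → 1
6: 3 → 1
3: 0
Total: 1 + 5 + 0 + 1 + 1 + 1 + 0 = 9

9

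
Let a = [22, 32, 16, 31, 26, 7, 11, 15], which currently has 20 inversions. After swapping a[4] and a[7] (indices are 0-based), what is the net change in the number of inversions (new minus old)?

-1

Positions 4 and 7 hold 26 and 15; after swapping, the array is [22, 32, 16, 31, 15, 7, 11, 26].
For each element, count later entries that are smaller:
22: 4
32: 6
16: 3
31: 4
15: 2
7: 0
11: 0
26: 0
Sum: 4 + 6 + 3 + 4 + 2 + 0 + 0 + 0 = 19
Change: 19 − 20 = -1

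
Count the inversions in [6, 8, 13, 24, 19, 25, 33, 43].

1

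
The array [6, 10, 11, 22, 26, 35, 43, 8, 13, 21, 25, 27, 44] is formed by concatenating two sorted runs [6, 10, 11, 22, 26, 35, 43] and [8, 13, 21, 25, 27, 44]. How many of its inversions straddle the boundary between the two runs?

19

Count, for every r in R, how many entries of L exceed r:
r = 8: 10, 11, 22, 26, 35, 43 → 6
r = 13: 22, 26, 35, 43 → 4
r = 21: 22, 26, 35, 43 → 4
r = 25: 26, 35, 43 → 3
r = 27: 35, 43 → 2
r = 44: none → 0
Cross-inversions: 6 + 4 + 4 + 3 + 2 + 0 = 19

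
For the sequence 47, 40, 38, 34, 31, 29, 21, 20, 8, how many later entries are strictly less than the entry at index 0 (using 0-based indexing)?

8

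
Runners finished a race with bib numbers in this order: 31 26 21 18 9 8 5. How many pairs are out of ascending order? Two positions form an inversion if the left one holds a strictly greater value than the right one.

Inversions: 21

Element-by-element contributions:
31 → 26, 21, 18, 9, 8, 5 → 6
26 → 21, 18, 9, 8, 5 → 5
21 → 18, 9, 8, 5 → 4
18 → 9, 8, 5 → 3
9 → 8, 5 → 2
8 → 5 → 1
5 → none → 0
Sum: 6 + 5 + 4 + 3 + 2 + 1 + 0 = 21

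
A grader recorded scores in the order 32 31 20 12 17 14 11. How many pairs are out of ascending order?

Count, for each position, how many later elements it exceeds:
32 → 31, 20, 12, 17, 14, 11 → 6
31 → 20, 12, 17, 14, 11 → 5
20 → 12, 17, 14, 11 → 4
12 → 11 → 1
17 → 14, 11 → 2
14 → 11 → 1
11 → none → 0
Sum: 6 + 5 + 4 + 1 + 2 + 1 + 0 = 19

Inversions: 19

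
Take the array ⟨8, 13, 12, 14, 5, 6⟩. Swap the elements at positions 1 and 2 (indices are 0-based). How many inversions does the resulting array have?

Positions 1 and 2 hold 13 and 12; after swapping, the array is [8, 12, 13, 14, 5, 6].
Count, for each position, how many later elements it exceeds:
8: 2
12: 2
13: 2
14: 2
5: 0
6: 0
Sum: 2 + 2 + 2 + 2 + 0 + 0 = 8

8 inversions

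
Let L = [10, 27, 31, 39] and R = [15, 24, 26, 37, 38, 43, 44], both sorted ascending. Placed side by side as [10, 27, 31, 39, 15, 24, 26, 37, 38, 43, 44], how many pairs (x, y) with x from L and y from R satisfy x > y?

Take each right-half value and tally the left-half values above it:
r = 15: 27, 31, 39 → 3
r = 24: 27, 31, 39 → 3
r = 26: 27, 31, 39 → 3
r = 37: 39 → 1
r = 38: 39 → 1
r = 43: none → 0
r = 44: none → 0
Cross-inversions: 3 + 3 + 3 + 1 + 1 + 0 + 0 = 11

There are 11 cross-inversions.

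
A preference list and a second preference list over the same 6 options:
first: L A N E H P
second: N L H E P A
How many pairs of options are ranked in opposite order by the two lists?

Assign each item its position (1..6) in the first ordering, then rewrite the second ordering as that position sequence:
positions: L→1, A→2, N→3, E→4, H→5, P→6
second ordering as positions: [3, 1, 5, 4, 6, 2]
Discordant pairs = inversions in this position sequence.
3: 1, 2 → 2
1: 0
5: 4, 2 → 2
4: 2 → 1
6: 2 → 1
2: 0
Total: 2 + 0 + 2 + 1 + 1 + 0 = 6

6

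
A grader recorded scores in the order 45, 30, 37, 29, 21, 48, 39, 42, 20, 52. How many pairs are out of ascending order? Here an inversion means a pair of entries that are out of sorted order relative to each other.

Inversions: 21

Element-by-element contributions:
45 → 30, 37, 29, 21, 39, 42, 20 → 7
30 → 29, 21, 20 → 3
37 → 29, 21, 20 → 3
29 → 21, 20 → 2
21 → 20 → 1
48 → 39, 42, 20 → 3
39 → 20 → 1
42 → 20 → 1
20 → none → 0
52 → none → 0
Sum: 7 + 3 + 3 + 2 + 1 + 3 + 1 + 1 + 0 + 0 = 21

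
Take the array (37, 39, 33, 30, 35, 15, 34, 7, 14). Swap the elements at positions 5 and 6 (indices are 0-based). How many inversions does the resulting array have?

Inversions: 30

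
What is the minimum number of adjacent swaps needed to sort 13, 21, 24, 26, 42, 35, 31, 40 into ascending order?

There are 4 swaps.

Each adjacent swap fixes exactly one inversion, so the minimum swap count equals the number of inversions.
Count inversions — for each element, later elements that are smaller:
13: none → 0
21: none → 0
24: none → 0
26: none → 0
42: 35, 31, 40 → 3
35: 31 → 1
31: none → 0
40: none → 0
Total inversions: 0 + 0 + 0 + 0 + 3 + 1 + 0 + 0 = 4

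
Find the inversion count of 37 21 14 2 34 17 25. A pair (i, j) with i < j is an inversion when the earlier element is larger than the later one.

Count, for each position, how many later elements it exceeds:
37: 6
21: 3
14: 1
2: 0
34: 2
17: 0
25: 0
Sum: 6 + 3 + 1 + 0 + 2 + 0 + 0 = 12

12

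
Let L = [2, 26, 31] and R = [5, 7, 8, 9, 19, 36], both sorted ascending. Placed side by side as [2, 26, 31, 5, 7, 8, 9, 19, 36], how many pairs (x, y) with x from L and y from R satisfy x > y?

10 split inversions

For each element r of the right run, count left-run elements greater than r:
r = 5: 26, 31 → 2
r = 7: 26, 31 → 2
r = 8: 26, 31 → 2
r = 9: 26, 31 → 2
r = 19: 26, 31 → 2
r = 36: none → 0
Cross-inversions: 2 + 2 + 2 + 2 + 2 + 0 = 10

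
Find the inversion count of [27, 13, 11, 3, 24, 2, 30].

12

Inversion pairs (indices are 1-based):
(1,2): 27 > 13
(1,3): 27 > 11
(1,4): 27 > 3
(1,5): 27 > 24
(1,6): 27 > 2
(2,3): 13 > 11
(2,4): 13 > 3
(2,6): 13 > 2
(3,4): 11 > 3
(3,6): 11 > 2
(4,6): 3 > 2
(5,6): 24 > 2
That's 12 pairs.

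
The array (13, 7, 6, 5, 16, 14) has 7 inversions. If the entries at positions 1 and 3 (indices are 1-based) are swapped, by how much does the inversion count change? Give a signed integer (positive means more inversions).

Positions 1 and 3 hold 13 and 6; after swapping, the array is [6, 7, 13, 5, 16, 14].
Sweep left to right; for each value list the smaller values that follow it:
6: 1
7: 1
13: 1
5: 0
16: 1
14: 0
Sum: 1 + 1 + 1 + 0 + 1 + 0 = 4
Change: 4 − 7 = -3

-3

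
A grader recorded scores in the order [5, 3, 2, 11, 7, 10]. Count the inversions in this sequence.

Element-by-element contributions:
5: 2
3: 1
2: 0
11: 2
7: 0
10: 0
Sum: 2 + 1 + 0 + 2 + 0 + 0 = 5

Inversions: 5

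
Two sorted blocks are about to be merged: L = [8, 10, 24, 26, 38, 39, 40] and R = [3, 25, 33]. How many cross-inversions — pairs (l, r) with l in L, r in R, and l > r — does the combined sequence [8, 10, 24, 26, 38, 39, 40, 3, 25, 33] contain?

Take each right-half value and tally the left-half values above it:
r = 3: 8, 10, 24, 26, 38, 39, 40 → 7
r = 25: 26, 38, 39, 40 → 4
r = 33: 38, 39, 40 → 3
Cross-inversions: 7 + 4 + 3 = 14

14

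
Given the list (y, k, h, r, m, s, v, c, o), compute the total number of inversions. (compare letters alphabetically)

There are 19 inversions.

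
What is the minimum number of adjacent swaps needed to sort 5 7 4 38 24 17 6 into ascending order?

Minimum adjacent swaps = number of inversions (each swap of adjacent out-of-order elements removes one inversion and no swap can remove more).
Count inversions — for each element, later elements that are smaller:
5: 4 → 1
7: 4, 6 → 2
4: none → 0
38: 24, 17, 6 → 3
24: 17, 6 → 2
17: 6 → 1
6: none → 0
Total inversions: 1 + 2 + 0 + 3 + 2 + 1 + 0 = 9

There are 9 swaps.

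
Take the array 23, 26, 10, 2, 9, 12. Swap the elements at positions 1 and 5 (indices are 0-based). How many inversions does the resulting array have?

Positions 1 and 5 hold 26 and 12; after swapping, the array is [23, 12, 10, 2, 9, 26].
For each element, count later entries that are smaller:
23 → 12, 10, 2, 9 → 4
12 → 10, 2, 9 → 3
10 → 2, 9 → 2
2 → none → 0
9 → none → 0
26 → none → 0
Sum: 4 + 3 + 2 + 0 + 0 + 0 = 9

9 inversions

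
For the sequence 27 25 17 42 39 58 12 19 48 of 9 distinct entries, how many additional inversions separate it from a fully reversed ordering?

Maximum inversions for 9 distinct elements is C(9, 2) = 9·8/2 = 36.
Current inversions — for each element, count later smaller elements:
27: 4
25: 3
17: 1
42: 3
39: 2
58: 3
12: 0
19: 0
48: 0
Current total: 4 + 3 + 1 + 3 + 2 + 3 + 0 + 0 + 0 = 16
Shortfall: 36 − 16 = 20

20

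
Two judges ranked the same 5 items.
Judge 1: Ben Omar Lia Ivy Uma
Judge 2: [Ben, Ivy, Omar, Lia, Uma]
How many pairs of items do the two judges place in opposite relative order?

There are 2 discordant pairs.

Assign each item its position (1..5) in the first ordering, then rewrite the second ordering as that position sequence:
positions: Ben→1, Omar→2, Lia→3, Ivy→4, Uma→5
second ordering as positions: [1, 4, 2, 3, 5]
Discordant pairs = inversions in this position sequence.
1: 0
4: 2, 3 → 2
2: 0
3: 0
5: 0
Total: 0 + 2 + 0 + 0 + 0 = 2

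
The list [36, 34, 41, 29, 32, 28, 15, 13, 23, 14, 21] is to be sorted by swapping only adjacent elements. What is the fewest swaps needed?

46 swaps

The minimum number of adjacent swaps to sort an array equals its inversion count, since every such swap removes exactly one inversion.
Count inversions — for each element, later elements that are smaller:
36: 34, 29, 32, 28, 15, 13, 23, 14, 21 → 9
34: 29, 32, 28, 15, 13, 23, 14, 21 → 8
41: 29, 32, 28, 15, 13, 23, 14, 21 → 8
29: 28, 15, 13, 23, 14, 21 → 6
32: 28, 15, 13, 23, 14, 21 → 6
28: 15, 13, 23, 14, 21 → 5
15: 13, 14 → 2
13: none → 0
23: 14, 21 → 2
14: none → 0
21: none → 0
Total inversions: 9 + 8 + 8 + 6 + 6 + 5 + 2 + 0 + 2 + 0 + 0 = 46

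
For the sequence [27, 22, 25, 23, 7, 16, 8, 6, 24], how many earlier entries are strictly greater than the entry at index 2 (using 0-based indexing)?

The element at index 2 is 25.
Elements before it: 27, 22
Those larger than 25: 27

1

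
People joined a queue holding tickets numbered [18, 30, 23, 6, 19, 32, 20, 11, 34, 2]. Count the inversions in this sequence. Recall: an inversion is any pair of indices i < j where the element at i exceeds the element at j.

Out-of-order pairs: 24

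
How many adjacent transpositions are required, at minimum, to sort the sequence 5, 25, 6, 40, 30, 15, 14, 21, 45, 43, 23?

Minimum adjacent swaps = number of inversions (each swap of adjacent out-of-order elements removes one inversion and no swap can remove more).
Count inversions — for each element, later elements that are smaller:
5: none → 0
25: 6, 15, 14, 21, 23 → 5
6: none → 0
40: 30, 15, 14, 21, 23 → 5
30: 15, 14, 21, 23 → 4
15: 14 → 1
14: none → 0
21: none → 0
45: 43, 23 → 2
43: 23 → 1
23: none → 0
Total inversions: 0 + 5 + 0 + 5 + 4 + 1 + 0 + 0 + 2 + 1 + 0 = 18

18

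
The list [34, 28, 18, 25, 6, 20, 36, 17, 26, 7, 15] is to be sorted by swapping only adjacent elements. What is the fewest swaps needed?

37 swaps

The minimum number of adjacent swaps to sort an array equals its inversion count, since every such swap removes exactly one inversion.
Count inversions — for each element, later elements that are smaller:
34: 28, 18, 25, 6, 20, 17, 26, 7, 15 → 9
28: 18, 25, 6, 20, 17, 26, 7, 15 → 8
18: 6, 17, 7, 15 → 4
25: 6, 20, 17, 7, 15 → 5
6: none → 0
20: 17, 7, 15 → 3
36: 17, 26, 7, 15 → 4
17: 7, 15 → 2
26: 7, 15 → 2
7: none → 0
15: none → 0
Total inversions: 9 + 8 + 4 + 5 + 0 + 3 + 4 + 2 + 2 + 0 + 0 = 37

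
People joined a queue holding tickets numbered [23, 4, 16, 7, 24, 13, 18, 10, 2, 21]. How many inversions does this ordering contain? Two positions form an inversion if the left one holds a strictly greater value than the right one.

Sweep left to right; for each value list the smaller values that follow it:
23 → 4, 16, 7, 13, 18, 10, 2, 21 → 8
4 → 2 → 1
16 → 7, 13, 10, 2 → 4
7 → 2 → 1
24 → 13, 18, 10, 2, 21 → 5
13 → 10, 2 → 2
18 → 10, 2 → 2
10 → 2 → 1
2 → none → 0
21 → none → 0
Sum: 8 + 1 + 4 + 1 + 5 + 2 + 2 + 1 + 0 + 0 = 24

24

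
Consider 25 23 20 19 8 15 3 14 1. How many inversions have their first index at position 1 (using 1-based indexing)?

8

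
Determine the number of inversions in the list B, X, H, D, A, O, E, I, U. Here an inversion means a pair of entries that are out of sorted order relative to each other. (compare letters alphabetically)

Count, for each position, how many later elements it exceeds:
B → A → 1
X → H, D, A, O, E, I, U → 7
H → D, A, E → 3
D → A → 1
A → none → 0
O → E, I → 2
E → none → 0
I → none → 0
U → none → 0
Sum: 1 + 7 + 3 + 1 + 0 + 2 + 0 + 0 + 0 = 14

14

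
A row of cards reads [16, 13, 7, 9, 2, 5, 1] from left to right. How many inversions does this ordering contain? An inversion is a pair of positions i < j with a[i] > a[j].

Element-by-element contributions:
16 → 13, 7, 9, 2, 5, 1 → 6
13 → 7, 9, 2, 5, 1 → 5
7 → 2, 5, 1 → 3
9 → 2, 5, 1 → 3
2 → 1 → 1
5 → 1 → 1
1 → none → 0
Sum: 6 + 5 + 3 + 3 + 1 + 1 + 0 = 19

19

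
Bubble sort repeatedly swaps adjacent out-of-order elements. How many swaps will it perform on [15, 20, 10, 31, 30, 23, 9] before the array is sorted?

Each adjacent swap fixes exactly one inversion, so the minimum swap count equals the number of inversions.
Count inversions — for each element, later elements that are smaller:
15: 10, 9 → 2
20: 10, 9 → 2
10: 9 → 1
31: 30, 23, 9 → 3
30: 23, 9 → 2
23: 9 → 1
9: none → 0
Total inversions: 2 + 2 + 1 + 3 + 2 + 1 + 0 = 11

11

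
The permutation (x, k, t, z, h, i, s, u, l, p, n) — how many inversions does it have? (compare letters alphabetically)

31

For each element, count later entries that are smaller:
x → k, t, h, i, s, u, l, p, n → 9
k → h, i → 2
t → h, i, s, l, p, n → 6
z → h, i, s, u, l, p, n → 7
h → none → 0
i → none → 0
s → l, p, n → 3
u → l, p, n → 3
l → none → 0
p → n → 1
n → none → 0
Sum: 9 + 2 + 6 + 7 + 0 + 0 + 3 + 3 + 0 + 1 + 0 = 31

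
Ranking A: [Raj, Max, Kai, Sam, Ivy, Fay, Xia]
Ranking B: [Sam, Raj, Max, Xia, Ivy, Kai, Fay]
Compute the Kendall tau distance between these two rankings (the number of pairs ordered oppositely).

7

Assign each item its position (1..7) in the first ordering, then rewrite the second ordering as that position sequence:
positions: Raj→1, Max→2, Kai→3, Sam→4, Ivy→5, Fay→6, Xia→7
second ordering as positions: [4, 1, 2, 7, 5, 3, 6]
Discordant pairs = inversions in this position sequence.
4: 1, 2, 3 → 3
1: 0
2: 0
7: 5, 3, 6 → 3
5: 3 → 1
3: 0
6: 0
Total: 3 + 0 + 0 + 3 + 1 + 0 + 0 = 7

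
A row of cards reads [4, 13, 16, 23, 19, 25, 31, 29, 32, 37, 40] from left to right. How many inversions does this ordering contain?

Inversions: 2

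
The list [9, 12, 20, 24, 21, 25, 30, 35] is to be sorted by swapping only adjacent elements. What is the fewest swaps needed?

The minimum number of adjacent swaps to sort an array equals its inversion count, since every such swap removes exactly one inversion.
Count inversions — for each element, later elements that are smaller:
9: none → 0
12: none → 0
20: none → 0
24: 21 → 1
21: none → 0
25: none → 0
30: none → 0
35: none → 0
Total inversions: 0 + 0 + 0 + 1 + 0 + 0 + 0 + 0 = 1

1 adjacent swap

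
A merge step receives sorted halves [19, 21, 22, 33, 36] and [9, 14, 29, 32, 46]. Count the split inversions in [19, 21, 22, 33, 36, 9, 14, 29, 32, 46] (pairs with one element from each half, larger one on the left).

Take each right-half value and tally the left-half values above it:
r = 9: 19, 21, 22, 33, 36 → 5
r = 14: 19, 21, 22, 33, 36 → 5
r = 29: 33, 36 → 2
r = 32: 33, 36 → 2
r = 46: none → 0
Cross-inversions: 5 + 5 + 2 + 2 + 0 = 14

14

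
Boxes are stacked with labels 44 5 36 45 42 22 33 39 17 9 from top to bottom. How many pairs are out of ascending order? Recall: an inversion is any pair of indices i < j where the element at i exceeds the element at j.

30

For each element, count later entries that are smaller:
44 → 5, 36, 42, 22, 33, 39, 17, 9 → 8
5 → none → 0
36 → 22, 33, 17, 9 → 4
45 → 42, 22, 33, 39, 17, 9 → 6
42 → 22, 33, 39, 17, 9 → 5
22 → 17, 9 → 2
33 → 17, 9 → 2
39 → 17, 9 → 2
17 → 9 → 1
9 → none → 0
Sum: 8 + 0 + 4 + 6 + 5 + 2 + 2 + 2 + 1 + 0 = 30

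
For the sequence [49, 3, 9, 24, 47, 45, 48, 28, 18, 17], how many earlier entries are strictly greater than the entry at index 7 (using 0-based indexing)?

4

The element at index 7 is 28.
Elements before it: 49, 3, 9, 24, 47, 45, 48
Those larger than 28: 49, 47, 45, 48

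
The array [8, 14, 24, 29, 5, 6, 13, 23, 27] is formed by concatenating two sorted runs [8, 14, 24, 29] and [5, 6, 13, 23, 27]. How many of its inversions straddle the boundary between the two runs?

14

For each element r of the right run, count left-run elements greater than r:
r = 5: 8, 14, 24, 29 → 4
r = 6: 8, 14, 24, 29 → 4
r = 13: 14, 24, 29 → 3
r = 23: 24, 29 → 2
r = 27: 29 → 1
Cross-inversions: 4 + 4 + 3 + 2 + 1 = 14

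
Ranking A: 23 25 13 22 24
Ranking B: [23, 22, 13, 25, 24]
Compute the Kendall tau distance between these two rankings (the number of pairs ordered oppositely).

Assign each item its position (1..5) in the first ordering, then rewrite the second ordering as that position sequence:
positions: 23→1, 25→2, 13→3, 22→4, 24→5
second ordering as positions: [1, 4, 3, 2, 5]
Discordant pairs = inversions in this position sequence.
1: 0
4: 3, 2 → 2
3: 2 → 1
2: 0
5: 0
Total: 0 + 2 + 1 + 0 + 0 = 3

3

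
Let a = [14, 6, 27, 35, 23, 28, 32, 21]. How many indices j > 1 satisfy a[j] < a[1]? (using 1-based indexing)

1

The element at index 1 is 14.
Elements after it: 6, 27, 35, 23, 28, 32, 21
Those smaller than 14: 6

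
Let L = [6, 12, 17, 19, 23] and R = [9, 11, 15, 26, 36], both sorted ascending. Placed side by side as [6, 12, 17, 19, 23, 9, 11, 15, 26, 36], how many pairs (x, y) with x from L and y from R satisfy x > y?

Take each right-half value and tally the left-half values above it:
r = 9: 12, 17, 19, 23 → 4
r = 11: 12, 17, 19, 23 → 4
r = 15: 17, 19, 23 → 3
r = 26: none → 0
r = 36: none → 0
Cross-inversions: 4 + 4 + 3 + 0 + 0 = 11

11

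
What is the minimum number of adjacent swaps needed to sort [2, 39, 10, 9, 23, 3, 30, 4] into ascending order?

Swaps: 14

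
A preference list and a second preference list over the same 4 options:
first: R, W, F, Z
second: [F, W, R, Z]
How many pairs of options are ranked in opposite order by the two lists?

Assign each item its position (1..4) in the first ordering, then rewrite the second ordering as that position sequence:
positions: R→1, W→2, F→3, Z→4
second ordering as positions: [3, 2, 1, 4]
Discordant pairs = inversions in this position sequence.
3: 2, 1 → 2
2: 1 → 1
1: 0
4: 0
Total: 2 + 1 + 0 + 0 = 3

3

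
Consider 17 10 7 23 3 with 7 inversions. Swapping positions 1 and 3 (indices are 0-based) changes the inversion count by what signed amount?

+1

Positions 1 and 3 hold 10 and 23; after swapping, the array is [17, 23, 7, 10, 3].
Count, for each position, how many later elements it exceeds:
17 → 7, 10, 3 → 3
23 → 7, 10, 3 → 3
7 → 3 → 1
10 → 3 → 1
3 → none → 0
Sum: 3 + 3 + 1 + 1 + 0 = 8
Change: 8 − 7 = +1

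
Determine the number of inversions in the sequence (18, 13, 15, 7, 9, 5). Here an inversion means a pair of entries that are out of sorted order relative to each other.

Element-by-element contributions:
18 → 13, 15, 7, 9, 5 → 5
13 → 7, 9, 5 → 3
15 → 7, 9, 5 → 3
7 → 5 → 1
9 → 5 → 1
5 → none → 0
Sum: 5 + 3 + 3 + 1 + 1 + 0 = 13

There are 13 inversions.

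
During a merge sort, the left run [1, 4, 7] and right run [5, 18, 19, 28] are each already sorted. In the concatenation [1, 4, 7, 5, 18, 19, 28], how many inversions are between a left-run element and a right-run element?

Count, for every r in R, how many entries of L exceed r:
r = 5: 7 → 1
r = 18: none → 0
r = 19: none → 0
r = 28: none → 0
Cross-inversions: 1 + 0 + 0 + 0 = 1

1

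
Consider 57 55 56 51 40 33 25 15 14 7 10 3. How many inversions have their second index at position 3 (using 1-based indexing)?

The element at index 3 is 56.
Elements before it: 57, 55
Those larger than 56: 57

1 such element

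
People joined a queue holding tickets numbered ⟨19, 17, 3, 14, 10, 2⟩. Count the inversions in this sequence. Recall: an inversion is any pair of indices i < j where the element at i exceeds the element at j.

Count, for each position, how many later elements it exceeds:
19 → 17, 3, 14, 10, 2 → 5
17 → 3, 14, 10, 2 → 4
3 → 2 → 1
14 → 10, 2 → 2
10 → 2 → 1
2 → none → 0
Sum: 5 + 4 + 1 + 2 + 1 + 0 = 13

13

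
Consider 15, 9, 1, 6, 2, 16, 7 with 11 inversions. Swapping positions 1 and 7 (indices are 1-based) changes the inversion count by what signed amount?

Positions 1 and 7 hold 15 and 7; after swapping, the array is [7, 9, 1, 6, 2, 16, 15].
Element-by-element contributions:
7: 3
9: 3
1: 0
6: 1
2: 0
16: 1
15: 0
Sum: 3 + 3 + 0 + 1 + 0 + 1 + 0 = 8
Change: 8 − 11 = -3

-3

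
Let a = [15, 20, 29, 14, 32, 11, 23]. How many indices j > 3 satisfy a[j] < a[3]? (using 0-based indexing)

1

The element at index 3 is 14.
Elements after it: 32, 11, 23
Those smaller than 14: 11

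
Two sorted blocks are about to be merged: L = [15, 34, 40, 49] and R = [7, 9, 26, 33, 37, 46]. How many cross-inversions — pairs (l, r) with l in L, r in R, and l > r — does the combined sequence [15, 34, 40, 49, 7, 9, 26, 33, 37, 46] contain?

There are 17 cross-inversions.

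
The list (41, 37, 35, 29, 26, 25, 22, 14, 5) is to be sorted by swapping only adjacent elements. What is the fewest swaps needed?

Adjacent swaps: 36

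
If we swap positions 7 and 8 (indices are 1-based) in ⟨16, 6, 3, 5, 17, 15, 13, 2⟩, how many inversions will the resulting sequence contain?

16 inversions

Positions 7 and 8 hold 13 and 2; after swapping, the array is [16, 6, 3, 5, 17, 15, 2, 13].
For each element, count later entries that are smaller:
16: 6
6: 3
3: 1
5: 1
17: 3
15: 2
2: 0
13: 0
Sum: 6 + 3 + 1 + 1 + 3 + 2 + 0 + 0 = 16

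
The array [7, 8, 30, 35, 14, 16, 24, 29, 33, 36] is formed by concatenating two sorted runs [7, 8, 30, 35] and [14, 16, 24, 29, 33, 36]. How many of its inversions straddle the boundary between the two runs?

9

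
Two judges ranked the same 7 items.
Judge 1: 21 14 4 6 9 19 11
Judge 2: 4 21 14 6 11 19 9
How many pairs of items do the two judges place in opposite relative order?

5

Assign each item its position (1..7) in the first ordering, then rewrite the second ordering as that position sequence:
positions: 21→1, 14→2, 4→3, 6→4, 9→5, 19→6, 11→7
second ordering as positions: [3, 1, 2, 4, 7, 6, 5]
Discordant pairs = inversions in this position sequence.
3: 1, 2 → 2
1: 0
2: 0
4: 0
7: 6, 5 → 2
6: 5 → 1
5: 0
Total: 2 + 0 + 0 + 0 + 2 + 1 + 0 = 5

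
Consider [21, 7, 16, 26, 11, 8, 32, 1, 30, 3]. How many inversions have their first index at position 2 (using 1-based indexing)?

The element at index 2 is 7.
Elements after it: 16, 26, 11, 8, 32, 1, 30, 3
Those smaller than 7: 1, 3

2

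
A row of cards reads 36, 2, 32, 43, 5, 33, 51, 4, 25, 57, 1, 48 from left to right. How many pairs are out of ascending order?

For each element, count later entries that are smaller:
36 → 2, 32, 5, 33, 4, 25, 1 → 7
2 → 1 → 1
32 → 5, 4, 25, 1 → 4
43 → 5, 33, 4, 25, 1 → 5
5 → 4, 1 → 2
33 → 4, 25, 1 → 3
51 → 4, 25, 1, 48 → 4
4 → 1 → 1
25 → 1 → 1
57 → 1, 48 → 2
1 → none → 0
48 → none → 0
Sum: 7 + 1 + 4 + 5 + 2 + 3 + 4 + 1 + 1 + 2 + 0 + 0 = 30

30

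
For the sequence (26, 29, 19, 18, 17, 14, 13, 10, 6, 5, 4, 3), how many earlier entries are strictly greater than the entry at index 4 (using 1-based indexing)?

3

The element at index 4 is 18.
Elements before it: 26, 29, 19
Those larger than 18: 26, 29, 19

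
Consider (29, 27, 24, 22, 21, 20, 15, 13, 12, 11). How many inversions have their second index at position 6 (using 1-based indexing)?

5 such elements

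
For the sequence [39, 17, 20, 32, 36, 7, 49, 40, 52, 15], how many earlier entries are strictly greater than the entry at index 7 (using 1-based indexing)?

The element at index 7 is 49.
Elements before it: 39, 17, 20, 32, 36, 7
None of them are larger than 49.

0 such elements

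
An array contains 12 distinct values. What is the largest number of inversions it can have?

There are 66 inversions.

The maximum occurs when the array is in strictly decreasing order: every one of the C(12, 2) pairs is inverted.
C(12, 2) = 12·11/2 = 66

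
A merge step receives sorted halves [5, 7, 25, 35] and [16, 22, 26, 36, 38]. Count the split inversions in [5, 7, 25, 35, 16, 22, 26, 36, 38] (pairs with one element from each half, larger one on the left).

5

For each element r of the right run, count left-run elements greater than r:
r = 16: 25, 35 → 2
r = 22: 25, 35 → 2
r = 26: 35 → 1
r = 36: none → 0
r = 38: none → 0
Cross-inversions: 2 + 2 + 1 + 0 + 0 = 5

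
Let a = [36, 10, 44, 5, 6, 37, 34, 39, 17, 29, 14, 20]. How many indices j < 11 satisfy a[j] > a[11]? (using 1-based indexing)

7

The element at index 11 is 14.
Elements before it: 36, 10, 44, 5, 6, 37, 34, 39, 17, 29
Those larger than 14: 36, 44, 37, 34, 39, 17, 29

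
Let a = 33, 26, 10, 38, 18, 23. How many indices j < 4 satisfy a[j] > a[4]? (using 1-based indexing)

0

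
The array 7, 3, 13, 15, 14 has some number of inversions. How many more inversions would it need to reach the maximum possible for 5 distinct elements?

8 inversions short

Maximum inversions for 5 distinct elements is C(5, 2) = 5·4/2 = 10.
Current inversions — for each element, count later smaller elements:
7: 1
3: 0
13: 0
15: 1
14: 0
Current total: 1 + 0 + 0 + 1 + 0 = 2
Shortfall: 10 − 2 = 8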